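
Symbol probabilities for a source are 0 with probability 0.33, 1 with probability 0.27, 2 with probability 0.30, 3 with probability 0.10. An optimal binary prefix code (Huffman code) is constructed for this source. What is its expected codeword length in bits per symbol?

Repeatedly combine the two least-probable nodes; the expected code length is the sum of the merged weights.
merge 1/10 + 27/100 → 37/100
merge 3/10 + 33/100 → 63/100
merge 37/100 + 63/100 → 1
L = 37/100 + 63/100 + 1 = 2 bits/symbol.

2 bits/symbol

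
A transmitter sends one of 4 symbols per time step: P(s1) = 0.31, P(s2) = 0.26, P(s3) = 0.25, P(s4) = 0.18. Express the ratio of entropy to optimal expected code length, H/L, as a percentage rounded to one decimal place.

98.7%

Entropy H = −Σ p log₂ p ≈ 1.9744 bits.
Huffman merges: 9/50+1/4→43/100; 13/50+31/100→57/100; 43/100+57/100→1. L = 2 ≈ 2.0000.
Efficiency = H/L = 1.9744/2.0000 = 98.7%.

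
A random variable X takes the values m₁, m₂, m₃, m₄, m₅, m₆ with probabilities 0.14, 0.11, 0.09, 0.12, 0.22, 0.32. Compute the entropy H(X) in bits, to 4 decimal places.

H = −Σ pᵢ log₂ pᵢ.
−0.14·log₂(0.14) = 0.3971
−0.11·log₂(0.11) = 0.3503
−0.09·log₂(0.09) = 0.3127
−0.12·log₂(0.12) = 0.3671
−0.22·log₂(0.22) = 0.4806
−0.32·log₂(0.32) = 0.5260
Sum ≈ 2.4337 → 2.4337 bits.

2.4337 bits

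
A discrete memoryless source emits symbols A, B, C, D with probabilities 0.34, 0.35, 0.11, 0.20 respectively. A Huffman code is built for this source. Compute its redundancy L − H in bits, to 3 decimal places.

Entropy H = −Σ p log₂ p ≈ 1.8739 bits.
Huffman merges: 11/100+1/5→31/100; 31/100+17/50→13/20; 7/20+13/20→1. L = 49/25 ≈ 1.9600.
L − H = 1.9600 − 1.8739 = 0.086 bits.

0.086 bits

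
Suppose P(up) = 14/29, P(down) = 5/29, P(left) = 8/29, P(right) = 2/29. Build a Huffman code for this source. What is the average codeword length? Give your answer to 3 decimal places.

1.759 bits/symbol

Repeatedly combine the two least-probable nodes; the expected code length is the sum of the merged weights.
merge 2/29 + 5/29 → 7/29
merge 7/29 + 8/29 → 15/29
merge 14/29 + 15/29 → 1
L = 7/29 + 15/29 + 1 = 51/29 ≈ 1.759 bits/symbol.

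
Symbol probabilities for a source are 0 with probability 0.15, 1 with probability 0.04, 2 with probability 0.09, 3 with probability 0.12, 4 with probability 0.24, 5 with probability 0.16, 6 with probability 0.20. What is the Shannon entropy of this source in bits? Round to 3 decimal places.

H = −Σ pᵢ log₂ pᵢ.
−0.15·log₂(0.15) = 0.4105
−0.04·log₂(0.04) = 0.1858
−0.09·log₂(0.09) = 0.3127
−0.12·log₂(0.12) = 0.3671
−0.24·log₂(0.24) = 0.4941
−0.16·log₂(0.16) = 0.4230
−0.20·log₂(0.20) = 0.4644
Sum ≈ 2.6576 → 2.658 bits.

2.658 bits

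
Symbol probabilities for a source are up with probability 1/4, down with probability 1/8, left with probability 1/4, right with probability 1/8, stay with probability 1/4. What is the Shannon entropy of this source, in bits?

Each probability is a power of 1/2, so log₂(1/p) is an integer.
H = Σ p·log₂(1/p) = 1/4·2 + 1/8·3 + 1/4·2 + 1/8·3 + 1/4·2 = 2.25 bits.

2.25 bits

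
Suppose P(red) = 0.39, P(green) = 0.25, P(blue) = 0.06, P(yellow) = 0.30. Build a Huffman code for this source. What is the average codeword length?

1.92 bits/symbol

Repeatedly combine the two least-probable nodes; the expected code length is the sum of the merged weights.
merge 3/50 + 1/4 → 31/100
merge 3/10 + 31/100 → 61/100
merge 39/100 + 61/100 → 1
L = 31/100 + 61/100 + 1 = 48/25 = 1.92 bits/symbol.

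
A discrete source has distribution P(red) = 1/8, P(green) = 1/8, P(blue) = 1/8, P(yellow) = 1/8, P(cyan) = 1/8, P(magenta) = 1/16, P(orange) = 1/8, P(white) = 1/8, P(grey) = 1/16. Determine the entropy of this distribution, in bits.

Each probability is a power of 1/2, so log₂(1/p) is an integer.
H = Σ p·log₂(1/p) = 1/8·3 + 1/8·3 + 1/8·3 + 1/8·3 + 1/8·3 + 1/16·4 + 1/8·3 + 1/8·3 + 1/16·4 = 3.125 bits.

3.125 bits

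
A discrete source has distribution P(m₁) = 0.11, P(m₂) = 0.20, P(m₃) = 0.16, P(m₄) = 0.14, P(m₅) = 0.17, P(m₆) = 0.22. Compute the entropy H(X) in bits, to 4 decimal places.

H = −Σ pᵢ log₂ pᵢ.
−0.11·log₂(0.11) = 0.3503
−0.20·log₂(0.20) = 0.4644
−0.16·log₂(0.16) = 0.4230
−0.14·log₂(0.14) = 0.3971
−0.17·log₂(0.17) = 0.4346
−0.22·log₂(0.22) = 0.4806
Sum ≈ 2.5500 → 2.5500 bits.

2.5500 bits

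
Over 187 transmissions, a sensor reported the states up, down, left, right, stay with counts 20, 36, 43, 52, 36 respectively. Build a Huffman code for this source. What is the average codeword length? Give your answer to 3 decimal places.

Probabilities are the counts divided by 187.
Repeatedly combine the two least-probable nodes; the expected code length is the sum of the merged weights.
merge 20/187 + 36/187 → 56/187
merge 36/187 + 43/187 → 79/187
merge 52/187 + 56/187 → 108/187
merge 79/187 + 108/187 → 1
L = 56/187 + 79/187 + 108/187 + 1 = 430/187 ≈ 2.299 bits/symbol.

2.299 bits/symbol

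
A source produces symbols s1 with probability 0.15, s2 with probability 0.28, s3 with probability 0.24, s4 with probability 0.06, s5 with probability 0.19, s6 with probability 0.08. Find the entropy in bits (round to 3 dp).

2.409 bits

H = −Σ pᵢ log₂ pᵢ.
−0.15·log₂(0.15) = 0.4105
−0.28·log₂(0.28) = 0.5142
−0.24·log₂(0.24) = 0.4941
−0.06·log₂(0.06) = 0.2435
−0.19·log₂(0.19) = 0.4552
−0.08·log₂(0.08) = 0.2915
Sum ≈ 2.4092 → 2.409 bits.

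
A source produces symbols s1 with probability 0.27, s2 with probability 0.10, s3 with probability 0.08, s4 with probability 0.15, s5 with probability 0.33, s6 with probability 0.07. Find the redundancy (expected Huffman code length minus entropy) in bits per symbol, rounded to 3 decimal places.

Entropy H = −Σ p log₂ p ≈ 2.3406 bits.
Huffman merges: 7/100+2/25→3/20; 1/10+3/20→1/4; 3/20+1/4→2/5; 27/100+33/100→3/5; 2/5+3/5→1. L = 12/5 ≈ 2.4000.
L − H = 2.4000 − 2.3406 = 0.059 bits.

0.059 bits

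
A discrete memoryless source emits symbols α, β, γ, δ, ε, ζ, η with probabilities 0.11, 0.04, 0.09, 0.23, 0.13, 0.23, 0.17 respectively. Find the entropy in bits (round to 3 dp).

H = −Σ pᵢ log₂ pᵢ.
−0.11·log₂(0.11) = 0.3503
−0.04·log₂(0.04) = 0.1858
−0.09·log₂(0.09) = 0.3127
−0.23·log₂(0.23) = 0.4877
−0.13·log₂(0.13) = 0.3826
−0.23·log₂(0.23) = 0.4877
−0.17·log₂(0.17) = 0.4346
Sum ≈ 2.6413 → 2.641 bits.

2.641 bits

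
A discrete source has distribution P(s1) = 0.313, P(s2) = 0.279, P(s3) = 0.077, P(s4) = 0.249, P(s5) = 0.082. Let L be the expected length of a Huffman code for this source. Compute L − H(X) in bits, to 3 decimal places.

Entropy H = −Σ p log₂ p ≈ 2.1185 bits.
Huffman merges: 77/1000+41/500→159/1000; 159/1000+249/1000→51/125; 279/1000+313/1000→74/125; 51/125+74/125→1. L = 2159/1000 ≈ 2.1590.
L − H = 2.1590 − 2.1185 = 0.041 bits.

0.041 bits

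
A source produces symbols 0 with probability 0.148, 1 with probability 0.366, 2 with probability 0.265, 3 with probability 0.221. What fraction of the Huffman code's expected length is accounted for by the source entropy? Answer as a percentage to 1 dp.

96.4%

Entropy H = −Σ p log₂ p ≈ 1.9277 bits.
Huffman merges: 37/250+221/1000→369/1000; 53/200+183/500→631/1000; 369/1000+631/1000→1. L = 2 ≈ 2.0000.
Efficiency = H/L = 1.9277/2.0000 = 96.4%.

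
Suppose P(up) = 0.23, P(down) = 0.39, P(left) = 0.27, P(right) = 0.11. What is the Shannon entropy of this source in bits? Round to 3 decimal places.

1.878 bits

H = −Σ pᵢ log₂ pᵢ.
−0.23·log₂(0.23) = 0.4877
−0.39·log₂(0.39) = 0.5298
−0.27·log₂(0.27) = 0.5100
−0.11·log₂(0.11) = 0.3503
Sum ≈ 1.8778 → 1.878 bits.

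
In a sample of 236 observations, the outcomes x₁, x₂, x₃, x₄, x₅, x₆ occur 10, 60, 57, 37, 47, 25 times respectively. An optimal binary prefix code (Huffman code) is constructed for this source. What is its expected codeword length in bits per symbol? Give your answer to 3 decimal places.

Probabilities are the counts divided by 236.
Repeatedly combine the two least-probable nodes; the expected code length is the sum of the merged weights.
merge 5/118 + 25/236 → 35/236
merge 35/236 + 37/236 → 18/59
merge 47/236 + 57/236 → 26/59
merge 15/59 + 18/59 → 33/59
merge 26/59 + 33/59 → 1
L = 35/236 + 18/59 + 26/59 + 33/59 + 1 = 579/236 ≈ 2.453 bits/symbol.

2.453 bits/symbol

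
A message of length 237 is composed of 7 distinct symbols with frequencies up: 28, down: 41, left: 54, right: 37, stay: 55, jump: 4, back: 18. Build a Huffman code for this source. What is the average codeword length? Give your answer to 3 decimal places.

Probabilities are the counts divided by 237.
Repeatedly combine the two least-probable nodes; the expected code length is the sum of the merged weights.
merge 4/237 + 6/79 → 22/237
merge 22/237 + 28/237 → 50/237
merge 37/237 + 41/237 → 26/79
merge 50/237 + 18/79 → 104/237
merge 55/237 + 26/79 → 133/237
merge 104/237 + 133/237 → 1
L = 22/237 + 50/237 + 26/79 + 104/237 + 133/237 + 1 = 208/79 ≈ 2.633 bits/symbol.

2.633 bits/symbol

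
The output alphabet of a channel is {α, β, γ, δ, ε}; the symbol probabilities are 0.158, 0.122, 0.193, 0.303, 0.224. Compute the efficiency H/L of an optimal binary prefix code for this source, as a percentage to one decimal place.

98.9%

Entropy H = −Σ p log₂ p ≈ 2.2544 bits.
Huffman merges: 61/500+79/500→7/25; 193/1000+28/125→417/1000; 7/25+303/1000→583/1000; 417/1000+583/1000→1. L = 57/25 ≈ 2.2800.
Efficiency = H/L = 2.2544/2.2800 = 98.9%.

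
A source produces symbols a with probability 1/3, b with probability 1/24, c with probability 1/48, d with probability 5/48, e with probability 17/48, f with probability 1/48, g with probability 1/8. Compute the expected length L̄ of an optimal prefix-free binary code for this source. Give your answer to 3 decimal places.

Repeatedly combine the two least-probable nodes; the expected code length is the sum of the merged weights.
merge 1/48 + 1/48 → 1/24
merge 1/24 + 1/24 → 1/12
merge 1/12 + 5/48 → 3/16
merge 1/8 + 3/16 → 5/16
merge 5/16 + 1/3 → 31/48
merge 17/48 + 31/48 → 1
L = 1/24 + 1/12 + 3/16 + 5/16 + 31/48 + 1 = 109/48 ≈ 2.271 bits/symbol.

2.271 bits/symbol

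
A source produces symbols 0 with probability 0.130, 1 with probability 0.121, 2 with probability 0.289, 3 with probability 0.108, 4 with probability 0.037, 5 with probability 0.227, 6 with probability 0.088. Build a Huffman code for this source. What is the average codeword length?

2.609 bits/symbol

Repeatedly combine the two least-probable nodes; the expected code length is the sum of the merged weights.
merge 37/1000 + 11/125 → 1/8
merge 27/250 + 121/1000 → 229/1000
merge 1/8 + 13/100 → 51/200
merge 227/1000 + 229/1000 → 57/125
merge 51/200 + 289/1000 → 68/125
merge 57/125 + 68/125 → 1
L = 1/8 + 229/1000 + 51/200 + 57/125 + 68/125 + 1 = 2609/1000 = 2.609 bits/symbol.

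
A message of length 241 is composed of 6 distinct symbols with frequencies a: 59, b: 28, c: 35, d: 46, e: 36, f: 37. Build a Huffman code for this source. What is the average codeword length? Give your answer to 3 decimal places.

2.564 bits/symbol

Probabilities are the counts divided by 241.
Repeatedly combine the two least-probable nodes; the expected code length is the sum of the merged weights.
merge 28/241 + 35/241 → 63/241
merge 36/241 + 37/241 → 73/241
merge 46/241 + 59/241 → 105/241
merge 63/241 + 73/241 → 136/241
merge 105/241 + 136/241 → 1
L = 63/241 + 73/241 + 105/241 + 136/241 + 1 = 618/241 ≈ 2.564 bits/symbol.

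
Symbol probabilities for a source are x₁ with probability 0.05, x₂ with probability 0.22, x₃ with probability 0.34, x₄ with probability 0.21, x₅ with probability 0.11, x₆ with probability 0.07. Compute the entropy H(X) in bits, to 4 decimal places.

2.3175 bits

H = −Σ pᵢ log₂ pᵢ.
−0.05·log₂(0.05) = 0.2161
−0.22·log₂(0.22) = 0.4806
−0.34·log₂(0.34) = 0.5292
−0.21·log₂(0.21) = 0.4728
−0.11·log₂(0.11) = 0.3503
−0.07·log₂(0.07) = 0.2686
Sum ≈ 2.3175 → 2.3175 bits.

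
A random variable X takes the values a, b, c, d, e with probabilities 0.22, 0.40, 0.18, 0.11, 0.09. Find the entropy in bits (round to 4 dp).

2.1176 bits

H = −Σ pᵢ log₂ pᵢ.
−0.22·log₂(0.22) = 0.4806
−0.40·log₂(0.40) = 0.5288
−0.18·log₂(0.18) = 0.4453
−0.11·log₂(0.11) = 0.3503
−0.09·log₂(0.09) = 0.3127
Sum ≈ 2.1176 → 2.1176 bits.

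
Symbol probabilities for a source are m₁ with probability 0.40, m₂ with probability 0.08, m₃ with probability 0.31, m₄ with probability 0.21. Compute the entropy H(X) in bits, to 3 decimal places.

1.817 bits

H = −Σ pᵢ log₂ pᵢ.
−0.40·log₂(0.40) = 0.5288
−0.08·log₂(0.08) = 0.2915
−0.31·log₂(0.31) = 0.5238
−0.21·log₂(0.21) = 0.4728
Sum ≈ 1.8169 → 1.817 bits.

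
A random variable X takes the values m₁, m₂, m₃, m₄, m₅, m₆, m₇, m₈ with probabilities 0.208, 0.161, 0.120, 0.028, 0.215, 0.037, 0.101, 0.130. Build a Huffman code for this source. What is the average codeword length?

Repeatedly combine the two least-probable nodes; the expected code length is the sum of the merged weights.
merge 7/250 + 37/1000 → 13/200
merge 13/200 + 101/1000 → 83/500
merge 3/25 + 13/100 → 1/4
merge 161/1000 + 83/500 → 327/1000
merge 26/125 + 43/200 → 423/1000
merge 1/4 + 327/1000 → 577/1000
merge 423/1000 + 577/1000 → 1
L = 13/200 + 83/500 + 1/4 + 327/1000 + 423/1000 + 577/1000 + 1 = 351/125 = 2.808 bits/symbol.

2.808 bits/symbol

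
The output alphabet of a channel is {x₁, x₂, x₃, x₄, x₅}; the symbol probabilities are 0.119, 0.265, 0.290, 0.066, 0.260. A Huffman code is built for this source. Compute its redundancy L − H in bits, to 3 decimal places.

0.030 bits

Entropy H = −Σ p log₂ p ≈ 2.1552 bits.
Huffman merges: 33/500+119/1000→37/200; 37/200+13/50→89/200; 53/200+29/100→111/200; 89/200+111/200→1. L = 437/200 ≈ 2.1850.
L − H = 2.1850 − 2.1552 = 0.030 bits.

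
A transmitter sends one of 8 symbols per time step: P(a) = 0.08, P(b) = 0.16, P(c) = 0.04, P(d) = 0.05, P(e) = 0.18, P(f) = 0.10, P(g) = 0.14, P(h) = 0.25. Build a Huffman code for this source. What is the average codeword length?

Repeatedly combine the two least-probable nodes; the expected code length is the sum of the merged weights.
merge 1/25 + 1/20 → 9/100
merge 2/25 + 9/100 → 17/100
merge 1/10 + 7/50 → 6/25
merge 4/25 + 17/100 → 33/100
merge 9/50 + 6/25 → 21/50
merge 1/4 + 33/100 → 29/50
merge 21/50 + 29/50 → 1
L = 9/100 + 17/100 + 6/25 + 33/100 + 21/50 + 29/50 + 1 = 283/100 = 2.83 bits/symbol.

2.83 bits/symbol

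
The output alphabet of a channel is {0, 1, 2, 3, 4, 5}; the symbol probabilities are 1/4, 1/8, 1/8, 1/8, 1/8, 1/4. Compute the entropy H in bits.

Each probability is a power of 1/2, so log₂(1/p) is an integer.
H = Σ p·log₂(1/p) = 1/4·2 + 1/8·3 + 1/8·3 + 1/8·3 + 1/8·3 + 1/4·2 = 2.5 bits.

2.5 bits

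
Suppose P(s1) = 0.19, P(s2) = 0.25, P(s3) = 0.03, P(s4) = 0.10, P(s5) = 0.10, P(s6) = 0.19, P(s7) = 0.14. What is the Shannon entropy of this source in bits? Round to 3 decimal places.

2.624 bits

H = −Σ pᵢ log₂ pᵢ.
−0.19·log₂(0.19) = 0.4552
−0.25·log₂(0.25) = 0.5000
−0.03·log₂(0.03) = 0.1518
−0.10·log₂(0.10) = 0.3322
−0.10·log₂(0.10) = 0.3322
−0.19·log₂(0.19) = 0.4552
−0.14·log₂(0.14) = 0.3971
Sum ≈ 2.6237 → 2.624 bits.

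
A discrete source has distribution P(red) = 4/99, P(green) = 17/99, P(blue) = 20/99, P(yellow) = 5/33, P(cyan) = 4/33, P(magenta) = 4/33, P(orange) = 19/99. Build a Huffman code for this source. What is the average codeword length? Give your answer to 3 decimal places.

Repeatedly combine the two least-probable nodes; the expected code length is the sum of the merged weights.
merge 4/99 + 4/33 → 16/99
merge 4/33 + 5/33 → 3/11
merge 16/99 + 17/99 → 1/3
merge 19/99 + 20/99 → 13/33
merge 3/11 + 1/3 → 20/33
merge 13/33 + 20/33 → 1
L = 16/99 + 3/11 + 1/3 + 13/33 + 20/33 + 1 = 274/99 ≈ 2.768 bits/symbol.

2.768 bits/symbol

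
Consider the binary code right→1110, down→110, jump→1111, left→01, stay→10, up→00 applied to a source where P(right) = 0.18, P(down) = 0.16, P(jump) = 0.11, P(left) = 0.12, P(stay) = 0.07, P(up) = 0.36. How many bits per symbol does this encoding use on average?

L̄ = Σ pᵢ·ℓᵢ = 0.18·4 + 0.16·3 + 0.11·4 + 0.12·2 + 0.07·2 + 0.36·2 = 2.74 bits/symbol.

2.74 bits/symbol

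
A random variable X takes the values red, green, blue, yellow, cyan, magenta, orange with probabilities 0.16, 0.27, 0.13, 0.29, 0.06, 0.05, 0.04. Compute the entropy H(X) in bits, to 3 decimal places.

2.479 bits

H = −Σ pᵢ log₂ pᵢ.
−0.16·log₂(0.16) = 0.4230
−0.27·log₂(0.27) = 0.5100
−0.13·log₂(0.13) = 0.3826
−0.29·log₂(0.29) = 0.5179
−0.06·log₂(0.06) = 0.2435
−0.05·log₂(0.05) = 0.2161
−0.04·log₂(0.04) = 0.1858
Sum ≈ 2.4790 → 2.479 bits.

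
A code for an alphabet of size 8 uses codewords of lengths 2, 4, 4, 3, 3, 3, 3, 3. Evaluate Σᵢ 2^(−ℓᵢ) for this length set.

With common denominator 2^4 = 16: Σ 2^(−ℓᵢ) = 4/16 + 1/16 + 1/16 + 2/16 + 2/16 + 2/16 + 2/16 + 2/16 = 16/16 = 1.

1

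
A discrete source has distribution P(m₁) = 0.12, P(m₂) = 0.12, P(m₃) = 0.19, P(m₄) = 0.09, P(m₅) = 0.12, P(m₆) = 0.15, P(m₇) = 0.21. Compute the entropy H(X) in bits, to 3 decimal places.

H = −Σ pᵢ log₂ pᵢ.
−0.12·log₂(0.12) = 0.3671
−0.12·log₂(0.12) = 0.3671
−0.19·log₂(0.19) = 0.4552
−0.09·log₂(0.09) = 0.3127
−0.12·log₂(0.12) = 0.3671
−0.15·log₂(0.15) = 0.4105
−0.21·log₂(0.21) = 0.4728
Sum ≈ 2.7524 → 2.752 bits.

2.752 bits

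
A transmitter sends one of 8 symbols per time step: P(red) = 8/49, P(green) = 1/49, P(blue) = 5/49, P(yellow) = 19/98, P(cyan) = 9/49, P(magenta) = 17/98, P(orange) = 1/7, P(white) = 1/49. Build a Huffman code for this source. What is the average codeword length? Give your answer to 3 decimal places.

Repeatedly combine the two least-probable nodes; the expected code length is the sum of the merged weights.
merge 1/49 + 1/49 → 2/49
merge 2/49 + 5/49 → 1/7
merge 1/7 + 1/7 → 2/7
merge 8/49 + 17/98 → 33/98
merge 9/49 + 19/98 → 37/98
merge 2/7 + 33/98 → 61/98
merge 37/98 + 61/98 → 1
L = 2/49 + 1/7 + 2/7 + 33/98 + 37/98 + 61/98 + 1 = 275/98 ≈ 2.806 bits/symbol.

2.806 bits/symbol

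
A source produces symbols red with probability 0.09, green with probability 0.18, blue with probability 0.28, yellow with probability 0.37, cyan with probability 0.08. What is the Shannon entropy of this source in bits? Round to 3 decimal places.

H = −Σ pᵢ log₂ pᵢ.
−0.09·log₂(0.09) = 0.3127
−0.18·log₂(0.18) = 0.4453
−0.28·log₂(0.28) = 0.5142
−0.37·log₂(0.37) = 0.5307
−0.08·log₂(0.08) = 0.2915
Sum ≈ 2.0944 → 2.094 bits.

2.094 bits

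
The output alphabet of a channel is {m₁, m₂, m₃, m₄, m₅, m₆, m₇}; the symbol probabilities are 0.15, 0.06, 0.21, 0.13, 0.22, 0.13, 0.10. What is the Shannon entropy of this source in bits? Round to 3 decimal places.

H = −Σ pᵢ log₂ pᵢ.
−0.15·log₂(0.15) = 0.4105
−0.06·log₂(0.06) = 0.2435
−0.21·log₂(0.21) = 0.4728
−0.13·log₂(0.13) = 0.3826
−0.22·log₂(0.22) = 0.4806
−0.13·log₂(0.13) = 0.3826
−0.10·log₂(0.10) = 0.3322
Sum ≈ 2.7050 → 2.705 bits.

2.705 bits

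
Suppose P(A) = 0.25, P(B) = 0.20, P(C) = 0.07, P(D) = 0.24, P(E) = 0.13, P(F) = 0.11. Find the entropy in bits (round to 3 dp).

2.460 bits

H = −Σ pᵢ log₂ pᵢ.
−0.25·log₂(0.25) = 0.5000
−0.20·log₂(0.20) = 0.4644
−0.07·log₂(0.07) = 0.2686
−0.24·log₂(0.24) = 0.4941
−0.13·log₂(0.13) = 0.3826
−0.11·log₂(0.11) = 0.3503
Sum ≈ 2.4600 → 2.460 bits.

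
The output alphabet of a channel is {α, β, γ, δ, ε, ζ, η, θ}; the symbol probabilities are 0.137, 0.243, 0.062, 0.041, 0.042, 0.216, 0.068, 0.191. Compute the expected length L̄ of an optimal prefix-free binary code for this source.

2.754 bits/symbol

Repeatedly combine the two least-probable nodes; the expected code length is the sum of the merged weights.
merge 41/1000 + 21/500 → 83/1000
merge 31/500 + 17/250 → 13/100
merge 83/1000 + 13/100 → 213/1000
merge 137/1000 + 191/1000 → 41/125
merge 213/1000 + 27/125 → 429/1000
merge 243/1000 + 41/125 → 571/1000
merge 429/1000 + 571/1000 → 1
L = 83/1000 + 13/100 + 213/1000 + 41/125 + 429/1000 + 571/1000 + 1 = 1377/500 = 2.754 bits/symbol.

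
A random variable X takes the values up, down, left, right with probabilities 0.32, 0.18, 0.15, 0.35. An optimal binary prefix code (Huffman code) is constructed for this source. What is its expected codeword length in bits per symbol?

Repeatedly combine the two least-probable nodes; the expected code length is the sum of the merged weights.
merge 3/20 + 9/50 → 33/100
merge 8/25 + 33/100 → 13/20
merge 7/20 + 13/20 → 1
L = 33/100 + 13/20 + 1 = 99/50 = 1.98 bits/symbol.

1.98 bits/symbol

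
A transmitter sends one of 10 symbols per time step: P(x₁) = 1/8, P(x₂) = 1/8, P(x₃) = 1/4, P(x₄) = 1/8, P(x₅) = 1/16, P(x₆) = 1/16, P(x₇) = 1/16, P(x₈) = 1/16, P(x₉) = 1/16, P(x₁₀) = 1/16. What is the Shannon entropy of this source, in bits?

3.125 bits

Each probability is a power of 1/2, so log₂(1/p) is an integer.
H = Σ p·log₂(1/p) = 1/8·3 + 1/8·3 + 1/4·2 + 1/8·3 + 1/16·4 + 1/16·4 + 1/16·4 + 1/16·4 + 1/16·4 + 1/16·4 = 3.125 bits.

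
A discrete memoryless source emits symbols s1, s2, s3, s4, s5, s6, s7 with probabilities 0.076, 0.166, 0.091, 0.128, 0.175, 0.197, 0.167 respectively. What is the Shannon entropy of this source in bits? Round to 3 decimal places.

H = −Σ pᵢ log₂ pᵢ.
−0.076·log₂(0.076) = 0.2826
−0.166·log₂(0.166) = 0.4301
−0.091·log₂(0.091) = 0.3147
−0.128·log₂(0.128) = 0.3796
−0.175·log₂(0.175) = 0.4401
−0.197·log₂(0.197) = 0.4617
−0.167·log₂(0.167) = 0.4312
Sum ≈ 2.7399 → 2.740 bits.

2.740 bits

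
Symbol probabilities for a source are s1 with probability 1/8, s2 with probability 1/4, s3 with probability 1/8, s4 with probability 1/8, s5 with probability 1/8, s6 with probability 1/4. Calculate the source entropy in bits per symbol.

Each probability is a power of 1/2, so log₂(1/p) is an integer.
H = Σ p·log₂(1/p) = 1/8·3 + 1/4·2 + 1/8·3 + 1/8·3 + 1/8·3 + 1/4·2 = 2.5 bits.

2.5 bits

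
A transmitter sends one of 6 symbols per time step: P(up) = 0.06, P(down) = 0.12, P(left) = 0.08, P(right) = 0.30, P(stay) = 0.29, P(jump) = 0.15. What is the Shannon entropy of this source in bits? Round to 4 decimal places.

H = −Σ pᵢ log₂ pᵢ.
−0.06·log₂(0.06) = 0.2435
−0.12·log₂(0.12) = 0.3671
−0.08·log₂(0.08) = 0.2915
−0.30·log₂(0.30) = 0.5211
−0.29·log₂(0.29) = 0.5179
−0.15·log₂(0.15) = 0.4105
Sum ≈ 2.3516 → 2.3516 bits.

2.3516 bits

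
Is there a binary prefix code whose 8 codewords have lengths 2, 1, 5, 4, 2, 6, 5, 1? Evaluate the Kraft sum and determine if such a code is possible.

1.640625; no

With common denominator 2^6 = 64: Σ 2^(−ℓᵢ) = 16/64 + 32/64 + 2/64 + 4/64 + 16/64 + 1/64 + 2/64 + 32/64 = 105/64 = 1.640625.
Kraft's inequality requires Σ ≤ 1; here Σ = 1.640625 > 1, so no such prefix code exists.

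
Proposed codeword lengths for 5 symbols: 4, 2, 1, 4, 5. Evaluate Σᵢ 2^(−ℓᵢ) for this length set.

With common denominator 2^5 = 32: Σ 2^(−ℓᵢ) = 2/32 + 8/32 + 16/32 + 2/32 + 1/32 = 29/32 = 0.90625.

0.90625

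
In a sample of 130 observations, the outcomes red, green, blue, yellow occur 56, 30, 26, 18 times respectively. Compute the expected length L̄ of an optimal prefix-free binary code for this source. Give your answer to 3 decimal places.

Probabilities are the counts divided by 130.
Repeatedly combine the two least-probable nodes; the expected code length is the sum of the merged weights.
merge 9/65 + 1/5 → 22/65
merge 3/13 + 22/65 → 37/65
merge 28/65 + 37/65 → 1
L = 22/65 + 37/65 + 1 = 124/65 ≈ 1.908 bits/symbol.

1.908 bits/symbol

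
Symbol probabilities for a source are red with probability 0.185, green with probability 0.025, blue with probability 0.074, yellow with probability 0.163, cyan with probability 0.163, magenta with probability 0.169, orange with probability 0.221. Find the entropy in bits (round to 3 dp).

H = −Σ pᵢ log₂ pᵢ.
−0.185·log₂(0.185) = 0.4504
−0.025·log₂(0.025) = 0.1330
−0.074·log₂(0.074) = 0.2780
−0.163·log₂(0.163) = 0.4266
−0.163·log₂(0.163) = 0.4266
−0.169·log₂(0.169) = 0.4335
−0.221·log₂(0.221) = 0.4813
Sum ≈ 2.6293 → 2.629 bits.

2.629 bits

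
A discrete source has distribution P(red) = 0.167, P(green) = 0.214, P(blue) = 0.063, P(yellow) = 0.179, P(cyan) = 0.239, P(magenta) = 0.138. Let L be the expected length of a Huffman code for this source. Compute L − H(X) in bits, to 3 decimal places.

0.056 bits

Entropy H = −Σ p log₂ p ≈ 2.4906 bits.
Huffman merges: 63/1000+69/500→201/1000; 167/1000+179/1000→173/500; 201/1000+107/500→83/200; 239/1000+173/500→117/200; 83/200+117/200→1. L = 2547/1000 ≈ 2.5470.
L − H = 2.5470 − 2.4906 = 0.056 bits.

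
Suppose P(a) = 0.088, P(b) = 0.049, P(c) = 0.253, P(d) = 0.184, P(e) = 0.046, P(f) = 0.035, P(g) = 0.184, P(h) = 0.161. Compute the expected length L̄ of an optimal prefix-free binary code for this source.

Repeatedly combine the two least-probable nodes; the expected code length is the sum of the merged weights.
merge 7/200 + 23/500 → 81/1000
merge 49/1000 + 81/1000 → 13/100
merge 11/125 + 13/100 → 109/500
merge 161/1000 + 23/125 → 69/200
merge 23/125 + 109/500 → 201/500
merge 253/1000 + 69/200 → 299/500
merge 201/500 + 299/500 → 1
L = 81/1000 + 13/100 + 109/500 + 69/200 + 201/500 + 299/500 + 1 = 1387/500 = 2.774 bits/symbol.

2.774 bits/symbol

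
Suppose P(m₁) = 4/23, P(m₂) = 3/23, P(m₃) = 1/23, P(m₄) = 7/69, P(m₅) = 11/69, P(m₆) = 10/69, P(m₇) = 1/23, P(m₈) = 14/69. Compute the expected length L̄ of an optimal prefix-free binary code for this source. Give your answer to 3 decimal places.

2.884 bits/symbol

Repeatedly combine the two least-probable nodes; the expected code length is the sum of the merged weights.
merge 1/23 + 1/23 → 2/23
merge 2/23 + 7/69 → 13/69
merge 3/23 + 10/69 → 19/69
merge 11/69 + 4/23 → 1/3
merge 13/69 + 14/69 → 9/23
merge 19/69 + 1/3 → 14/23
merge 9/23 + 14/23 → 1
L = 2/23 + 13/69 + 19/69 + 1/3 + 9/23 + 14/23 + 1 = 199/69 ≈ 2.884 bits/symbol.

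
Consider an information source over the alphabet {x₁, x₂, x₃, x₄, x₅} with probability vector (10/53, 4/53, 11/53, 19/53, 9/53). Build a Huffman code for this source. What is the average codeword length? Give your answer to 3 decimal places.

Repeatedly combine the two least-probable nodes; the expected code length is the sum of the merged weights.
merge 4/53 + 9/53 → 13/53
merge 10/53 + 11/53 → 21/53
merge 13/53 + 19/53 → 32/53
merge 21/53 + 32/53 → 1
L = 13/53 + 21/53 + 32/53 + 1 = 119/53 ≈ 2.245 bits/symbol.

2.245 bits/symbol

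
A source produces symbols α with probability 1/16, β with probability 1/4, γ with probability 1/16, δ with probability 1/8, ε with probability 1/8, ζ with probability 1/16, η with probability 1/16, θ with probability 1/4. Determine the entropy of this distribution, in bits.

2.75 bits

Each probability is a power of 1/2, so log₂(1/p) is an integer.
H = Σ p·log₂(1/p) = 1/16·4 + 1/4·2 + 1/16·4 + 1/8·3 + 1/8·3 + 1/16·4 + 1/16·4 + 1/4·2 = 2.75 bits.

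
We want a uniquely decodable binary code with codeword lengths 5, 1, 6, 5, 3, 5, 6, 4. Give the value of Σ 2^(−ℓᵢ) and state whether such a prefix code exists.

0.8125; yes

With common denominator 2^6 = 64: Σ 2^(−ℓᵢ) = 2/64 + 32/64 + 1/64 + 2/64 + 8/64 + 2/64 + 1/64 + 4/64 = 52/64 = 0.8125.
Kraft's inequality requires Σ ≤ 1; here Σ = 0.8125 ≤ 1, so such a prefix code exists.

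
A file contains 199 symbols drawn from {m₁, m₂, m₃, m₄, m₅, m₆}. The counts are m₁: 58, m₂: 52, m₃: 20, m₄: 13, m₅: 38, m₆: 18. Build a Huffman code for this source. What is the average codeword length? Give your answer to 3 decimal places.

Probabilities are the counts divided by 199.
Repeatedly combine the two least-probable nodes; the expected code length is the sum of the merged weights.
merge 13/199 + 18/199 → 31/199
merge 20/199 + 31/199 → 51/199
merge 38/199 + 51/199 → 89/199
merge 52/199 + 58/199 → 110/199
merge 89/199 + 110/199 → 1
L = 31/199 + 51/199 + 89/199 + 110/199 + 1 = 480/199 ≈ 2.412 bits/symbol.

2.412 bits/symbol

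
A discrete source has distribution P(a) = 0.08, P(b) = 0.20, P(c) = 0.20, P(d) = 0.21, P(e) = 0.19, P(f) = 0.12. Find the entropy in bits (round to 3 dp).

2.515 bits

H = −Σ pᵢ log₂ pᵢ.
−0.08·log₂(0.08) = 0.2915
−0.20·log₂(0.20) = 0.4644
−0.20·log₂(0.20) = 0.4644
−0.21·log₂(0.21) = 0.4728
−0.19·log₂(0.19) = 0.4552
−0.12·log₂(0.12) = 0.3671
Sum ≈ 2.5154 → 2.515 bits.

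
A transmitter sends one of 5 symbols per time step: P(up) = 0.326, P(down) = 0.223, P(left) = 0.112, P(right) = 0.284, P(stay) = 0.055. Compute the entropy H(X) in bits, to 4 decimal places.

H = −Σ pᵢ log₂ pᵢ.
−0.326·log₂(0.326) = 0.5272
−0.223·log₂(0.223) = 0.4828
−0.112·log₂(0.112) = 0.3537
−0.284·log₂(0.284) = 0.5158
−0.055·log₂(0.055) = 0.2301
Sum ≈ 2.1096 → 2.1096 bits.

2.1096 bits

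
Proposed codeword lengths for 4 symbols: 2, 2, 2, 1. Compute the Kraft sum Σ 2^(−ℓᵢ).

With common denominator 2^2 = 4: Σ 2^(−ℓᵢ) = 1/4 + 1/4 + 1/4 + 2/4 = 5/4 = 1.25.

1.25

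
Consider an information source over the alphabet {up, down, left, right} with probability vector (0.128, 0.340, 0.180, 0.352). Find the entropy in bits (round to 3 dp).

H = −Σ pᵢ log₂ pᵢ.
−0.128·log₂(0.128) = 0.3796
−0.340·log₂(0.340) = 0.5292
−0.180·log₂(0.180) = 0.4453
−0.352·log₂(0.352) = 0.5302
Sum ≈ 1.8843 → 1.884 bits.

1.884 bits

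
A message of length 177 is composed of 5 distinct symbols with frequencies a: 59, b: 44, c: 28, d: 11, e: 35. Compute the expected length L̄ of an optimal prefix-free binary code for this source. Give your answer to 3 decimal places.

Probabilities are the counts divided by 177.
Repeatedly combine the two least-probable nodes; the expected code length is the sum of the merged weights.
merge 11/177 + 28/177 → 13/59
merge 35/177 + 13/59 → 74/177
merge 44/177 + 1/3 → 103/177
merge 74/177 + 103/177 → 1
L = 13/59 + 74/177 + 103/177 + 1 = 131/59 ≈ 2.220 bits/symbol.

2.220 bits/symbol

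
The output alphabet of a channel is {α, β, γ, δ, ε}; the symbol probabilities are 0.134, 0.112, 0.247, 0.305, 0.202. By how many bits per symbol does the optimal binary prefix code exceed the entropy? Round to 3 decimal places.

Entropy H = −Σ p log₂ p ≈ 2.2292 bits.
Huffman merges: 14/125+67/500→123/500; 101/500+123/500→56/125; 247/1000+61/200→69/125; 56/125+69/125→1. L = 1123/500 ≈ 2.2460.
L − H = 2.2460 − 2.2292 = 0.017 bits.

0.017 bits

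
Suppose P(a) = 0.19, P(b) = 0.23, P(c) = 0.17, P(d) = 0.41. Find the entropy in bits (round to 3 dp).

1.905 bits

H = −Σ pᵢ log₂ pᵢ.
−0.19·log₂(0.19) = 0.4552
−0.23·log₂(0.23) = 0.4877
−0.17·log₂(0.17) = 0.4346
−0.41·log₂(0.41) = 0.5274
Sum ≈ 1.9049 → 1.905 bits.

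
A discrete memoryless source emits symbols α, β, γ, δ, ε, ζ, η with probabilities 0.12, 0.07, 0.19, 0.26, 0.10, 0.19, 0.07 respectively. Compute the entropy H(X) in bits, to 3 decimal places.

2.652 bits

H = −Σ pᵢ log₂ pᵢ.
−0.12·log₂(0.12) = 0.3671
−0.07·log₂(0.07) = 0.2686
−0.19·log₂(0.19) = 0.4552
−0.26·log₂(0.26) = 0.5053
−0.10·log₂(0.10) = 0.3322
−0.19·log₂(0.19) = 0.4552
−0.07·log₂(0.07) = 0.2686
Sum ≈ 2.6521 → 2.652 bits.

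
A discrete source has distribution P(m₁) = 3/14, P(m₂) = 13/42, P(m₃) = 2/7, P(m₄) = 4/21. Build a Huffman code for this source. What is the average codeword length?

2 bits/symbol

Repeatedly combine the two least-probable nodes; the expected code length is the sum of the merged weights.
merge 4/21 + 3/14 → 17/42
merge 2/7 + 13/42 → 25/42
merge 17/42 + 25/42 → 1
L = 17/42 + 25/42 + 1 = 2 bits/symbol.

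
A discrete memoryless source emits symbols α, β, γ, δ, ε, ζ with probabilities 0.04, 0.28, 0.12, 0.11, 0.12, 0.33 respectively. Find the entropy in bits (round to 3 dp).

2.312 bits

H = −Σ pᵢ log₂ pᵢ.
−0.04·log₂(0.04) = 0.1858
−0.28·log₂(0.28) = 0.5142
−0.12·log₂(0.12) = 0.3671
−0.11·log₂(0.11) = 0.3503
−0.12·log₂(0.12) = 0.3671
−0.33·log₂(0.33) = 0.5278
Sum ≈ 2.3122 → 2.312 bits.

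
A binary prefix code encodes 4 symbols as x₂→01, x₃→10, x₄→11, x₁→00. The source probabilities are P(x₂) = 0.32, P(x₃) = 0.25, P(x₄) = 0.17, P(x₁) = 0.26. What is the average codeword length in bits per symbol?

2 bits/symbol

L̄ = Σ pᵢ·ℓᵢ = 0.32·2 + 0.25·2 + 0.17·2 + 0.26·2 = 2 bits/symbol.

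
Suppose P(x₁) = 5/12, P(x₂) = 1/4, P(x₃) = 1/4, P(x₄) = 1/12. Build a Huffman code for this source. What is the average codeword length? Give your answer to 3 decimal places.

1.917 bits/symbol

Repeatedly combine the two least-probable nodes; the expected code length is the sum of the merged weights.
merge 1/12 + 1/4 → 1/3
merge 1/4 + 1/3 → 7/12
merge 5/12 + 7/12 → 1
L = 1/3 + 7/12 + 1 = 23/12 ≈ 1.917 bits/symbol.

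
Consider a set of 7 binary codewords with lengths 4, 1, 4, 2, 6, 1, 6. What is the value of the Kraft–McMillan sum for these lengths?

1.40625

With common denominator 2^6 = 64: Σ 2^(−ℓᵢ) = 4/64 + 32/64 + 4/64 + 16/64 + 1/64 + 32/64 + 1/64 = 90/64 = 1.40625.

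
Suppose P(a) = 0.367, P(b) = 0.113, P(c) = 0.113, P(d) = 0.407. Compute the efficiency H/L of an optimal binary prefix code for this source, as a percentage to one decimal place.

Entropy H = −Σ p log₂ p ≈ 1.7695 bits.
Huffman merges: 113/1000+113/1000→113/500; 113/500+367/1000→593/1000; 407/1000+593/1000→1. L = 1819/1000 ≈ 1.8190.
Efficiency = H/L = 1.7695/1.8190 = 97.3%.

97.3%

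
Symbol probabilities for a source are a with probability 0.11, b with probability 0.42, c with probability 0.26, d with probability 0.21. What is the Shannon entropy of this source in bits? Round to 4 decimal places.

1.8540 bits

H = −Σ pᵢ log₂ pᵢ.
−0.11·log₂(0.11) = 0.3503
−0.42·log₂(0.42) = 0.5256
−0.26·log₂(0.26) = 0.5053
−0.21·log₂(0.21) = 0.4728
Sum ≈ 1.8540 → 1.8540 bits.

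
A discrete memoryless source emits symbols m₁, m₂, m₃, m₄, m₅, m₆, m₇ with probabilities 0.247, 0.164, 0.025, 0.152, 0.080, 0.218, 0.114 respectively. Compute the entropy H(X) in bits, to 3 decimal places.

2.600 bits

H = −Σ pᵢ log₂ pᵢ.
−0.247·log₂(0.247) = 0.4983
−0.164·log₂(0.164) = 0.4278
−0.025·log₂(0.025) = 0.1330
−0.152·log₂(0.152) = 0.4131
−0.080·log₂(0.080) = 0.2915
−0.218·log₂(0.218) = 0.4791
−0.114·log₂(0.114) = 0.3571
Sum ≈ 2.5999 → 2.600 bits.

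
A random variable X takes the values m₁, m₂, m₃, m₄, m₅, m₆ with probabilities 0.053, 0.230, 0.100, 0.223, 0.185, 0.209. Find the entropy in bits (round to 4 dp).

H = −Σ pᵢ log₂ pᵢ.
−0.053·log₂(0.053) = 0.2246
−0.230·log₂(0.230) = 0.4877
−0.100·log₂(0.100) = 0.3322
−0.223·log₂(0.223) = 0.4828
−0.185·log₂(0.185) = 0.4504
−0.209·log₂(0.209) = 0.4720
Sum ≈ 2.4496 → 2.4496 bits.

2.4496 bits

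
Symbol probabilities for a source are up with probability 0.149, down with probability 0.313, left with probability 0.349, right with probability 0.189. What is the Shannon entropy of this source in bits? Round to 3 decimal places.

1.918 bits

H = −Σ pᵢ log₂ pᵢ.
−0.149·log₂(0.149) = 0.4092
−0.313·log₂(0.313) = 0.5245
−0.349·log₂(0.349) = 0.5300
−0.189·log₂(0.189) = 0.4543
Sum ≈ 1.9181 → 1.918 bits.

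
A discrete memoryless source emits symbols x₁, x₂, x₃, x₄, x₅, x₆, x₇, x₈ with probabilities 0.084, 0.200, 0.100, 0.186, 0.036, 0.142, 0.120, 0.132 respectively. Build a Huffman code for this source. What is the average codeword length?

2.92 bits/symbol

Repeatedly combine the two least-probable nodes; the expected code length is the sum of the merged weights.
merge 9/250 + 21/250 → 3/25
merge 1/10 + 3/25 → 11/50
merge 3/25 + 33/250 → 63/250
merge 71/500 + 93/500 → 41/125
merge 1/5 + 11/50 → 21/50
merge 63/250 + 41/125 → 29/50
merge 21/50 + 29/50 → 1
L = 3/25 + 11/50 + 63/250 + 41/125 + 21/50 + 29/50 + 1 = 73/25 = 2.92 bits/symbol.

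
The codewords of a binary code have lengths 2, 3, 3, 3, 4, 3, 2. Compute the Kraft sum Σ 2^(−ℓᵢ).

With common denominator 2^4 = 16: Σ 2^(−ℓᵢ) = 4/16 + 2/16 + 2/16 + 2/16 + 1/16 + 2/16 + 4/16 = 17/16 = 1.0625.

1.0625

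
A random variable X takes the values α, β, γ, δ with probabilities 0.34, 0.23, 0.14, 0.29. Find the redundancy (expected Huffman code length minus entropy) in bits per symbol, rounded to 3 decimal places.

Entropy H = −Σ p log₂ p ≈ 1.9319 bits.
Huffman merges: 7/50+23/100→37/100; 29/100+17/50→63/100; 37/100+63/100→1. L = 2 ≈ 2.0000.
L − H = 2.0000 − 1.9319 = 0.068 bits.

0.068 bits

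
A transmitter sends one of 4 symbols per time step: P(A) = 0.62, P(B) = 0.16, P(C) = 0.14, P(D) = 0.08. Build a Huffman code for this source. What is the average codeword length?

Repeatedly combine the two least-probable nodes; the expected code length is the sum of the merged weights.
merge 2/25 + 7/50 → 11/50
merge 4/25 + 11/50 → 19/50
merge 19/50 + 31/50 → 1
L = 11/50 + 19/50 + 1 = 8/5 = 1.6 bits/symbol.

1.6 bits/symbol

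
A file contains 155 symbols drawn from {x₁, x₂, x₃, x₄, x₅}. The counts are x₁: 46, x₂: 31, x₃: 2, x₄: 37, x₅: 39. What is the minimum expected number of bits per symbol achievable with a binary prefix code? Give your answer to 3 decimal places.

Probabilities are the counts divided by 155.
Repeatedly combine the two least-probable nodes; the expected code length is the sum of the merged weights.
merge 2/155 + 1/5 → 33/155
merge 33/155 + 37/155 → 14/31
merge 39/155 + 46/155 → 17/31
merge 14/31 + 17/31 → 1
L = 33/155 + 14/31 + 17/31 + 1 = 343/155 ≈ 2.213 bits/symbol.

2.213 bits/symbol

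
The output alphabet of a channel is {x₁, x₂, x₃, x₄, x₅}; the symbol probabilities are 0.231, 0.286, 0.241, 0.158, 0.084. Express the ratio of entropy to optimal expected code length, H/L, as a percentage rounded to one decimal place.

Entropy H = −Σ p log₂ p ≈ 2.2203 bits.
Huffman merges: 21/250+79/500→121/500; 231/1000+241/1000→59/125; 121/500+143/500→66/125; 59/125+66/125→1. L = 1121/500 ≈ 2.2420.
Efficiency = H/L = 2.2203/2.2420 = 99.0%.

99.0%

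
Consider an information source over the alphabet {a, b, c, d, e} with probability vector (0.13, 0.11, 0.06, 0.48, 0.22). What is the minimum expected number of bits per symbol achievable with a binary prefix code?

Repeatedly combine the two least-probable nodes; the expected code length is the sum of the merged weights.
merge 3/50 + 11/100 → 17/100
merge 13/100 + 17/100 → 3/10
merge 11/50 + 3/10 → 13/25
merge 12/25 + 13/25 → 1
L = 17/100 + 3/10 + 13/25 + 1 = 199/100 = 1.99 bits/symbol.

1.99 bits/symbol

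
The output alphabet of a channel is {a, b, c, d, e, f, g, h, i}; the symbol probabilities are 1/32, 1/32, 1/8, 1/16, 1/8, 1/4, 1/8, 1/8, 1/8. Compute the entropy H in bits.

Each probability is a power of 1/2, so log₂(1/p) is an integer.
H = Σ p·log₂(1/p) = 1/32·5 + 1/32·5 + 1/8·3 + 1/16·4 + 1/8·3 + 1/4·2 + 1/8·3 + 1/8·3 + 1/8·3 = 2.9375 bits.

2.9375 bits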